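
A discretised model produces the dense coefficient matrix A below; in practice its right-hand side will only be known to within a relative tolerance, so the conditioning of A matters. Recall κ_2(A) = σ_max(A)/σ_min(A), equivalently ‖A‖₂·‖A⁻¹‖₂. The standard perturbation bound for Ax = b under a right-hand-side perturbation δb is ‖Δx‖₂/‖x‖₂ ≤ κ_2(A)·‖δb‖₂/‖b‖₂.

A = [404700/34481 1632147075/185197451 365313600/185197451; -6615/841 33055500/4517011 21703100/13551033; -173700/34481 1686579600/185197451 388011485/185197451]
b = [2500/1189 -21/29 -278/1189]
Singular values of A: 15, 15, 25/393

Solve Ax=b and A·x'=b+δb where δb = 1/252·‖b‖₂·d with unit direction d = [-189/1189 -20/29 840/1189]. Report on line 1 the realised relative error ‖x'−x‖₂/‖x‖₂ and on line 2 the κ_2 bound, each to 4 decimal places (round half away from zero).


0.9357
0.9357

from the listed singular values, σ₁ = 15, σ_n = 25/393
κ = σ_max/σ_min = 15/(25/393) = 235.8000
κ_2(A)·‖δb‖/‖b‖ = 0.9357
solve Ax = b  →  x = [0.1402 0.0493 0.0111]
‖b‖₂ = 2.2361 and ‖x‖₂ = 0.1491
Δx = A⁻¹·δb where δb = 1/252·2.2361·d; ‖Δx‖ = 0.1395
realised ‖Δx‖/‖x‖ = 0.9357
so the bound is sharp here: realised error equals the bound


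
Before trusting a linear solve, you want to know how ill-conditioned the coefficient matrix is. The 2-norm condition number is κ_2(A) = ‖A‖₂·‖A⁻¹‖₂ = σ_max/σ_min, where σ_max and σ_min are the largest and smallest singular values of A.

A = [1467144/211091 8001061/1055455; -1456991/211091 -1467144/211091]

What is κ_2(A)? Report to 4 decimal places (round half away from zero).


AᵀA = [5083631737/52983841 26666809344/264919205; 26666809344/264919205 140106736081/1324596025]; tr = 317714066/1575025, det = 25411681/1575025
λ_max, λ_min = (317714066/1575025 ± √100782131602784256/2480703750625)/2 = 5041/25, 5041/63001
so κ_2 = √((5041/25) / (5041/63001)) = 50.2000

50.2000


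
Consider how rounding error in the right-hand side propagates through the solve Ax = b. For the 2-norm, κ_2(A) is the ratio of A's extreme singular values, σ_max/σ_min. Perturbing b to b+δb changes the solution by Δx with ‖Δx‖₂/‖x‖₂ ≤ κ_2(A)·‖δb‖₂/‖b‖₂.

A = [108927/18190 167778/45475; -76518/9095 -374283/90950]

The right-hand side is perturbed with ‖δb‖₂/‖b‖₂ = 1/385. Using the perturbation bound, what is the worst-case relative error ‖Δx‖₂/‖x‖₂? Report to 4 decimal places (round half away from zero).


0.0556

AᵀA = [83023785/778532 55194048/973165; 55194048/973165 594554337/19463300]; tr = 78533793/572450, det = 187388721/4579600
char-poly roots: 13689/100 and 13689/45796
σ_max=√(13689/100)=(117/10), σ_min=√(13689/45796)=(117/214) → κ = 21.4000
κ_2(A)·‖δb‖/‖b‖ = 0.0556


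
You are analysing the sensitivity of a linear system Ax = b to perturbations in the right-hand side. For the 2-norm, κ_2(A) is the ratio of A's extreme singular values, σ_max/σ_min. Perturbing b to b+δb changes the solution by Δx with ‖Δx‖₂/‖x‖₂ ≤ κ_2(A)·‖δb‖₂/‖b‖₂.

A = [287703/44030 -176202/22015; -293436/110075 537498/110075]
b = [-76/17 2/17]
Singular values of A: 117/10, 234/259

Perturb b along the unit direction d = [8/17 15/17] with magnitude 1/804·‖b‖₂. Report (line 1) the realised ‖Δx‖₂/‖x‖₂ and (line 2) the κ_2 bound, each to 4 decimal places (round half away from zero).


0.0027
0.0161

from the listed singular values, σ₁ = 117/10, σ_n = 234/259
κ_2(A) = (117/10) / (234/259) = 12.9500
worst-case relative error ≤ 12.9500 × 1/804 = 0.0161
solve Ax = b  →  x = [-1.9761 -1.0547]
2-norm of b is 4.4721; of x, 2.2399
re-solving with b+δb shifts x by Δx of norm 0.0062
relative error = 0.0027
tightness: 0.0027 against a bound of 0.0161 (unrounded ratio ≈ 0.1706)


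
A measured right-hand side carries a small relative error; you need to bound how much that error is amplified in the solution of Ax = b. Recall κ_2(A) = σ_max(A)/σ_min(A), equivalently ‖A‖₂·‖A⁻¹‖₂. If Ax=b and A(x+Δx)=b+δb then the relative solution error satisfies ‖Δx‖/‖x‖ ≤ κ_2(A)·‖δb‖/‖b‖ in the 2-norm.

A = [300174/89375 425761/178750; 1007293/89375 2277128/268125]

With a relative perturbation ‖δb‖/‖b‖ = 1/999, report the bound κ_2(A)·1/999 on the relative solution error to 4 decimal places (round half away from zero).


0.1288

form AᵀA = [1767589789/12780625 3976701869/38341875; 3976701869/38341875 35796319321/460102500] with trace 3977182069/18404100 and determinant 5764801/2044900
eigenvalues of AᵀA: λ = (tr ± √(tr²−4·det))/2 = 21609/100, 2401/184041
κ = σ_max/σ_min = (147/10)/(49/429) = 128.7000
κ_2(A)·‖δb‖/‖b‖ = 0.1288


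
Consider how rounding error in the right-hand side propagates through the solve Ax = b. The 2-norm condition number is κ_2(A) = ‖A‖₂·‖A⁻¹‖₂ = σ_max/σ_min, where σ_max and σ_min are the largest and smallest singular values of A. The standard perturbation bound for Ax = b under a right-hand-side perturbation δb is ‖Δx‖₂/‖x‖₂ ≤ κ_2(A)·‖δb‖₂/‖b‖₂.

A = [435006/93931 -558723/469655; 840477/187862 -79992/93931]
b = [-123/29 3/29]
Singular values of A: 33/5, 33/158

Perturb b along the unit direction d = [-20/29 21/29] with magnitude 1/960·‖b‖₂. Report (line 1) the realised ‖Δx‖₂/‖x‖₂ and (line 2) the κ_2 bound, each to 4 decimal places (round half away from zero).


from the listed singular values, σ₁ = 33/5, σ_n = 33/158
κ_2(A) = (33/5) / (33/158) = 31.6000
κ_2(A)·‖δb‖/‖b‖ = 0.0329
solve Ax = b  →  x = [2.7095 14.1131]
‖b‖₂ = 4.2426 and ‖x‖₂ = 14.3708
Δx = A⁻¹·δb where δb = 1/960·4.2426·d; ‖Δx‖ = 0.0212
realised ‖Δx‖/‖x‖ = 0.0015
realised/bound (from unrounded values) ≈ 0.0447

0.0015
0.0329


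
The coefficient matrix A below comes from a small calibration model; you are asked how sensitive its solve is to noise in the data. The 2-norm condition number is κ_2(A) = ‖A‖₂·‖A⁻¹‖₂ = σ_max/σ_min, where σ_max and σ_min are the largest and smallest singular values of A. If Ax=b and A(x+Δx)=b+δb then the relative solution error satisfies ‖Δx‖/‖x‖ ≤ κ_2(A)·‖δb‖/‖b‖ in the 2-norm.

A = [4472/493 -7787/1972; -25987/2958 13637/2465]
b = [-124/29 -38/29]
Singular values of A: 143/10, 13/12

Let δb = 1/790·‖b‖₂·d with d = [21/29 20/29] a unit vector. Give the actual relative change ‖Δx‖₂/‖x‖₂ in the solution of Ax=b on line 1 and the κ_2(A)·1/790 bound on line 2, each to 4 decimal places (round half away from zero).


0.0014
0.0167

largest singular value 143/10, smallest 13/12
κ = σ_max/σ_min = (143/10)/(13/12) = 13.2000
perturbation bound = 13.2000·1/790 = 0.0167
solve Ax = b  →  x = [-1.8610 -3.1921]
‖b‖ = 4.4721, ‖x‖ = 3.6950
re-solving with b+δb shifts x by Δx of norm 0.0052
realised ‖Δx‖/‖x‖ = 0.0014
realised/bound (from unrounded values) ≈ 0.0846


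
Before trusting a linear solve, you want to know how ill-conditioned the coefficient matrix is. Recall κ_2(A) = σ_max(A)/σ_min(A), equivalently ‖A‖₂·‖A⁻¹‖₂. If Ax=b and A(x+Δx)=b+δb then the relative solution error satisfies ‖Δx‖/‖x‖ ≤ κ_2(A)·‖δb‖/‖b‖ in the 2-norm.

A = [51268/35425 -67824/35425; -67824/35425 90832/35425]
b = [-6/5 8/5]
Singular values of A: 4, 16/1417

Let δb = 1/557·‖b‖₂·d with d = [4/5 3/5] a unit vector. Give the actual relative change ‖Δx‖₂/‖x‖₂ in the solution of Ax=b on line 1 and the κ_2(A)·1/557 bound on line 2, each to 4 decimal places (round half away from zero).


largest singular value 4, smallest 16/1417
κ = σ_max/σ_min = 4/(16/1417) = 354.2500
perturbation bound = 354.2500·1/557 = 0.6360
solve Ax = b  →  x = [-0.3000 0.4000]
‖b‖₂ = 2.0000 and ‖x‖₂ = 0.5000
with δb = [0.0029 0.0022], A·Δx = δb → ‖Δx‖ = 0.3180
realised ‖Δx‖/‖x‖ = 0.6360
so the bound is sharp here: realised error equals the bound

0.6360
0.6360


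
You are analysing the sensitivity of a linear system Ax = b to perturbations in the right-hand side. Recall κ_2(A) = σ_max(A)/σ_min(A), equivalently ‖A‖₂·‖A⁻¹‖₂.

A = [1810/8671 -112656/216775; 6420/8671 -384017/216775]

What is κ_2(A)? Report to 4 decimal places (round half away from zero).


266.8000

AᵀA = [3422500/5783557 -8213220/5783557; -8213220/5783557 19712053/5783557]; tr = 1779581/444889, det = 100/444889
char-poly roots: 4 and 25/444889
κ = σ_max/σ_min = 2/(5/667) = 266.8000


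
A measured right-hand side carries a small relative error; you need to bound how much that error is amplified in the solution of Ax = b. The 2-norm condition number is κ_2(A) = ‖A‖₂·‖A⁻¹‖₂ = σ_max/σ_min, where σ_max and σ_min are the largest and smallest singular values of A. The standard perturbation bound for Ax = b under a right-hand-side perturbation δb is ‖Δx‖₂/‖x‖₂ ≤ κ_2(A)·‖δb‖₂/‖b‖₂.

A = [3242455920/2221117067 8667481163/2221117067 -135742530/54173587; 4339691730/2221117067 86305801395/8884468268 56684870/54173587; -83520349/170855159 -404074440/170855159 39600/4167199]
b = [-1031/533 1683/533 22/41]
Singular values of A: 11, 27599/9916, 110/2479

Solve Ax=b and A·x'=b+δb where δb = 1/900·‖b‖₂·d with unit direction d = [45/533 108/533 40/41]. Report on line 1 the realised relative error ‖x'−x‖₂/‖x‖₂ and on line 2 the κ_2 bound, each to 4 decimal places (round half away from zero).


from the listed singular values, σ₁ = 11, σ_n = 110/2479
condition number: 11 ÷ (110/2479) = 247.9000
worst-case relative error ≤ 247.9000 × 1/900 = 0.2754
solve Ax = b  →  x = [21.2595 -4.5970 5.9986]
2-norm of b is 3.7417; of x, 22.5629
re-solving with b+δb shifts x by Δx of norm 0.0937
dividing the unrounded norms, ‖Δx‖/‖x‖ = 0.0042
realised/bound (from unrounded values) ≈ 0.0151

0.0042
0.2754


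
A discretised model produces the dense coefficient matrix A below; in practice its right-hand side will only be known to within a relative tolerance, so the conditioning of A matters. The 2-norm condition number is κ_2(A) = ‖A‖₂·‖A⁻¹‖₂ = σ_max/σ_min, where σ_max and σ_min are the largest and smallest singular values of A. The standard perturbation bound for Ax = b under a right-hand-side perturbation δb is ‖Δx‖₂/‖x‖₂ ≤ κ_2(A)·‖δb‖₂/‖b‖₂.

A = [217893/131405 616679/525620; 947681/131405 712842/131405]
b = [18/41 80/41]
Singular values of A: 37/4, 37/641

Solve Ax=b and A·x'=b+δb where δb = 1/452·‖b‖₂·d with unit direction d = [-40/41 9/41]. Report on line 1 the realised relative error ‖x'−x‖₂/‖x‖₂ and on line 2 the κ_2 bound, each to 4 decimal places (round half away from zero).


0.3545
0.3545

σ_max = 37/4, σ_min = 37/641
condition number: (37/4) ÷ (37/641) = 160.2500
bound on ‖Δx‖/‖x‖: κ·ε = 160.2500·1/452 = 0.3545
solve Ax = b  →  x = [0.1730 0.1297]
‖b‖₂ = 2.0000 and ‖x‖₂ = 0.2162
with δb = [-0.0043 0.0010], A·Δx = δb → ‖Δx‖ = 0.0767
dividing the unrounded norms, ‖Δx‖/‖x‖ = 0.3545
realised/bound = 1 exactly: the bound is attained for this b and d


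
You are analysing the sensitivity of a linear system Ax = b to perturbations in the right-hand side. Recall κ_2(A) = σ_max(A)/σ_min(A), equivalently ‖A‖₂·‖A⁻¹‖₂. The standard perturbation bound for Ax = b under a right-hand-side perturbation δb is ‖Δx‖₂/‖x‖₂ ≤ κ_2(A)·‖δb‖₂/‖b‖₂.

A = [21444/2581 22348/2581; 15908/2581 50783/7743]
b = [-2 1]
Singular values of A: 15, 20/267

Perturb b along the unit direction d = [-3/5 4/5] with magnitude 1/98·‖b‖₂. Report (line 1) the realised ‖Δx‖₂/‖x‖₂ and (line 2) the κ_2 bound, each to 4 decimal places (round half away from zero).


0.0114
2.0434

largest singular value 15, smallest 20/267
κ_2(A) = 15 / (20/267) = 200.2500
κ_2(A)·‖δb‖/‖b‖ = 2.0434
solve Ax = b  →  x = [-19.3805 18.3655]
‖b‖ = 2.2361, ‖x‖ = 26.7001
Δx = A⁻¹·δb where δb = 1/98·2.2361·d; ‖Δx‖ = 0.3046
realised ‖Δx‖/‖x‖ = 0.0114
tightness: 0.0114 against a bound of 2.0434 (unrounded ratio ≈ 0.0056)


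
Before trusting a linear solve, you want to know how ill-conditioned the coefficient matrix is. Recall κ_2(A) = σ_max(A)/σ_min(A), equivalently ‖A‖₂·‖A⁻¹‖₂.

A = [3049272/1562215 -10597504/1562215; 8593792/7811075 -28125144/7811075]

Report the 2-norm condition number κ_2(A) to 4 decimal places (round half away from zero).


147.0320

M = AᵀA = [1059878042176/211117275625 -3631724716032/211117275625; -3631724716032/211117275625 12452252597824/211117275625]. tr(M)=21619409024/337787641, det(M)=64000000/337787641
char-poly roots: 64 and 1000000/337787641
κ = σ_max/σ_min = 8/(1000/18379) = 147.0320


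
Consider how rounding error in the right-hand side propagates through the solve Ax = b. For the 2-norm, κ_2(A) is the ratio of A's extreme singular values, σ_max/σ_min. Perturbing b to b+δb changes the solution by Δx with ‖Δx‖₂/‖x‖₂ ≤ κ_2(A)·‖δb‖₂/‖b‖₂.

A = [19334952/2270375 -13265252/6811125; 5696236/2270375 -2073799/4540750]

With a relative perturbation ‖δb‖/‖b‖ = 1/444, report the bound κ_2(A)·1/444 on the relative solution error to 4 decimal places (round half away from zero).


M = AᵀA = [650059957456/8247364225 -5849648714/329894569; -5849648714/329894569 1188117477001/296905112100]. tr(M)=14628361657/176624100, det(M)=1097199376/1103900625
char-poly roots: 8281/100 and 529984/44156025
σ_max=√(8281/100)=(91/10), σ_min=√(529984/44156025)=(728/6645) → κ = 83.0625
perturbation bound = 83.0625·1/444 = 0.1871

0.1871


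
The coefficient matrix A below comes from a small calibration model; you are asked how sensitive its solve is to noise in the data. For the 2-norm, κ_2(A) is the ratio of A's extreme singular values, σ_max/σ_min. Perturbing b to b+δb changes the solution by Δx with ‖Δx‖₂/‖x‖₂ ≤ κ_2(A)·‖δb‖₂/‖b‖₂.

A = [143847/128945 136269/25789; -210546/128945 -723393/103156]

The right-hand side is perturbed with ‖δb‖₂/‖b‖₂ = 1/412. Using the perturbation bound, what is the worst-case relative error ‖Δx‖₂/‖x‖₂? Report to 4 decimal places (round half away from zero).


AᵀA = [2600863101/665072521 23071504995/1330145042; 23071504995/1330145042 820405278225/10641160336]; tr = 512801361/6330256, det = 4100625/6330256
char-poly roots: 81 and 50625/6330256
σ_max=√81=9, σ_min=√(50625/6330256)=(225/2516) → κ = 100.6400
bound on ‖Δx‖/‖x‖: κ·ε = 100.6400·1/412 = 0.2443

0.2443


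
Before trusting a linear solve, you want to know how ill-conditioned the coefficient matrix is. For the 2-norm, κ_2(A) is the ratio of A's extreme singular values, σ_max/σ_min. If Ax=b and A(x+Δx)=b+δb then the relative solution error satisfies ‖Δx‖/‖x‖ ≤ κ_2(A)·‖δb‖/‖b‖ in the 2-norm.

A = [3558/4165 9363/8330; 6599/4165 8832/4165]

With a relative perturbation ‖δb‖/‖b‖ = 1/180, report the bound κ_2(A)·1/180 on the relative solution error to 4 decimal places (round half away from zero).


1.6333

form AᵀA = [38897/12005 51861/12005; 51861/12005 276597/48020] with trace 86437/9604 and determinant 9/9604
solving λ² − 86437/9604·λ + 9/9604 = 0 gives λ = 9, 1/9604
σ_max=√9=3, σ_min=√(1/9604)=(1/98) → κ = 294.0000
bound on ‖Δx‖/‖x‖: κ·ε = 294.0000·1/180 = 1.6333


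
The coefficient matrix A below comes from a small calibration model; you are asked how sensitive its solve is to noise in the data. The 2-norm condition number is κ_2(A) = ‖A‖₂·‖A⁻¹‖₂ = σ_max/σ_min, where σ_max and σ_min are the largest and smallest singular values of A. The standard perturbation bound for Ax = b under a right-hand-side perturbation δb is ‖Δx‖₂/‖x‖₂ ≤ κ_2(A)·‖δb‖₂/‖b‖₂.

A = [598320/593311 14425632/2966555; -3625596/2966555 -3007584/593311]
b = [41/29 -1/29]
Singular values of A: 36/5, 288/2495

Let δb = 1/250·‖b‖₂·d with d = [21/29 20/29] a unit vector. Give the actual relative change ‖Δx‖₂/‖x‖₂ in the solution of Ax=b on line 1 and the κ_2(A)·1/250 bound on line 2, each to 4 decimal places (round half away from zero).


σ_max = 36/5, σ_min = 288/2495
κ = σ_max/σ_min = (36/5)/(288/2495) = 62.3750
worst-case relative error ≤ 62.3750 × 1/250 = 0.2495
solve Ax = b  →  x = [-8.4214 2.0372]
‖b‖ = 1.4142, ‖x‖ = 8.6643
Δx = A⁻¹·δb where δb = 1/250·1.4142·d; ‖Δx‖ = 0.0490
dividing the unrounded norms, ‖Δx‖/‖x‖ = 0.0057
tightness: 0.0057 against a bound of 0.2495 (unrounded ratio ≈ 0.0227)

0.0057
0.2495


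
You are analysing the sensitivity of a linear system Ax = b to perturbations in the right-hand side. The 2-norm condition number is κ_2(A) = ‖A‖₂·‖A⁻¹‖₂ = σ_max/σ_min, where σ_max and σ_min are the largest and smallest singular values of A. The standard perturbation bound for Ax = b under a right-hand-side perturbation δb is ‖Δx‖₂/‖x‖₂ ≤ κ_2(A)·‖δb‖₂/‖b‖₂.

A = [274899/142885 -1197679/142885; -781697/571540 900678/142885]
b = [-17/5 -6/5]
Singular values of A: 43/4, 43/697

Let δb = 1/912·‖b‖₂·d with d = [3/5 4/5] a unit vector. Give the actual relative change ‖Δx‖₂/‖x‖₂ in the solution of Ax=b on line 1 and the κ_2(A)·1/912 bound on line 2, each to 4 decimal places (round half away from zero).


0.0013
0.1911

largest singular value 43/4, smallest 43/697
κ = σ_max/σ_min = (43/4)/(43/697) = 174.2500
worst-case relative error ≤ 174.2500 × 1/912 = 0.1911
solve Ax = b  →  x = [-47.4827 -10.4929]
2-norm of b is 3.6056; of x, 48.6283
δb = ε·‖b‖·d = [0.0024 0.0032]; solving A·Δx = δb gives ‖Δx‖ = 0.0641
realised ‖Δx‖/‖x‖ = 0.0013
realised/bound (from unrounded values) ≈ 0.0069


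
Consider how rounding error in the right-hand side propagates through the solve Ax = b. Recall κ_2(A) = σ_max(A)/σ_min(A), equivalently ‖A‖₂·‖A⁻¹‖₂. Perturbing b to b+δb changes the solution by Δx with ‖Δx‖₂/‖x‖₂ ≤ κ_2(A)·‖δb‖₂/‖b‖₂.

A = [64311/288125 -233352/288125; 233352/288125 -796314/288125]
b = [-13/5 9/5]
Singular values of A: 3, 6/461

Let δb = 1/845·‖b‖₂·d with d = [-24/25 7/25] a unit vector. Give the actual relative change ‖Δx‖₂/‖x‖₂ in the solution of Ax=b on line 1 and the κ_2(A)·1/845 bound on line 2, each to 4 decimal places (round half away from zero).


σ_max = 3, σ_min = 6/461
κ = σ_max/σ_min = 3/(6/461) = 230.5000
bound on ‖Δx‖/‖x‖: κ·ε = 230.5000·1/845 = 0.2728
solve Ax = b  →  x = [221.3733 64.2200]
2-norm of b is 3.1623; of x, 230.5002
Δx = A⁻¹·δb where δb = 1/845·3.1623·d; ‖Δx‖ = 0.2875
realised ‖Δx‖/‖x‖ = 0.0012
realised/bound (from unrounded values) ≈ 0.0046

0.0012
0.2728


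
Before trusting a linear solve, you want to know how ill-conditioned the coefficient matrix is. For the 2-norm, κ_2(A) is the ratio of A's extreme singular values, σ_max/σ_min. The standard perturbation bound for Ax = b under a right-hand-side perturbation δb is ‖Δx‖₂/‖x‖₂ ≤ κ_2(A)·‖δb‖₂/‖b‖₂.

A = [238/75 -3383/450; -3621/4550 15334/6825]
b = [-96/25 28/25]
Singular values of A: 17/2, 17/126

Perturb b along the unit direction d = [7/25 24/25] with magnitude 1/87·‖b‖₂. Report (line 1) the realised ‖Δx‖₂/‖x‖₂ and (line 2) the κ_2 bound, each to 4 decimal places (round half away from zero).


σ_max = 17/2, σ_min = 17/126
condition number: (17/2) ÷ (17/126) = 63.0000
worst-case relative error ≤ 63.0000 × 1/87 = 0.7241
solve Ax = b  →  x = [-0.1810 0.4344]
‖b‖ = 4.0000, ‖x‖ = 0.4706
re-solving with b+δb shifts x by Δx of norm 0.3408
dividing the unrounded norms, ‖Δx‖/‖x‖ = 0.7241
realised/bound = 1 exactly: the bound is attained for this b and d

0.7241
0.7241


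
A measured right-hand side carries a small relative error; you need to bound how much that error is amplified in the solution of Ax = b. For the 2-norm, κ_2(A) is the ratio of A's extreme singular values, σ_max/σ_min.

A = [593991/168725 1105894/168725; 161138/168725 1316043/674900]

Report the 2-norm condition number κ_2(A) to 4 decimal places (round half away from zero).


99.2500

M = AᵀA = [606065221/45549001 2271703095/91098002; 2271703095/91098002 34079990089/728784016]. tr(M)=151477625/2521744, det(M)=923521/2521744
solving λ² − 151477625/2521744·λ + 923521/2521744 = 0 gives λ = 961/16, 961/157609
κ_2(A) = √(λ_max/λ_min) = √((961/16) / (961/157609)) = 99.2500


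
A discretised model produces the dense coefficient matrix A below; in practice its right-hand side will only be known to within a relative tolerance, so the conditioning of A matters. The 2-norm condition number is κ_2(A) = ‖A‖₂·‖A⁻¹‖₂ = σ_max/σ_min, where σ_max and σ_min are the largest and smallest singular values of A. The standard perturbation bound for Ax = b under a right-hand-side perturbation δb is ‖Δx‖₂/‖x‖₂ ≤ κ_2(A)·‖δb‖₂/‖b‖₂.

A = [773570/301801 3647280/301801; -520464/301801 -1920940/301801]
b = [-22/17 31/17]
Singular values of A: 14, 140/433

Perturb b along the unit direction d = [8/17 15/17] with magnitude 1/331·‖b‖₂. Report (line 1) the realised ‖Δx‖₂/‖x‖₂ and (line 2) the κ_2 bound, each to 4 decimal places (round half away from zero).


0.0067
0.1308

σ_max = 14, σ_min = 140/433
κ = σ_max/σ_min = 14/(140/433) = 43.3000
bound on ‖Δx‖/‖x‖: κ·ε = 43.3000·1/331 = 0.1308
solve Ax = b  →  x = [-3.0488 0.5395]
‖b‖ = 2.2361, ‖x‖ = 3.0962
re-solving with b+δb shifts x by Δx of norm 0.0209
dividing the unrounded norms, ‖Δx‖/‖x‖ = 0.0067
realised/bound (from unrounded values) ≈ 0.0516


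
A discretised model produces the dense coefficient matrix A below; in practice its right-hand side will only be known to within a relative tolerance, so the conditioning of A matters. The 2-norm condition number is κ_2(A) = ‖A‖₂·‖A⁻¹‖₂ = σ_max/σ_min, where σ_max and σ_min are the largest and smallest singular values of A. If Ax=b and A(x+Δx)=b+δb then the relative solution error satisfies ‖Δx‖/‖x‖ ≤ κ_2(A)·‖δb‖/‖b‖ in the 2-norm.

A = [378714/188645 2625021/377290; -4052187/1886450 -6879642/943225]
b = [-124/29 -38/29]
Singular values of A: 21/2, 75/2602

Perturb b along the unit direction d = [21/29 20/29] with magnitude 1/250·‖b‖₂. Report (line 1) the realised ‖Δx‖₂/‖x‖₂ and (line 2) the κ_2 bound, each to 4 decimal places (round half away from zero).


0.0045
1.4571

largest singular value 21/2, smallest 75/2602
condition number: (21/2) ÷ (75/2602) = 364.2800
worst-case relative error ≤ 364.2800 × 1/250 = 1.4571
solve Ax = b  →  x = [133.1691 -39.0394]
‖b‖ = 4.4721, ‖x‖ = 138.7735
δb = ε·‖b‖·d = [0.0130 0.0123]; solving A·Δx = δb gives ‖Δx‖ = 0.6206
relative error = 0.0045
tightness: 0.0045 against a bound of 1.4571 (unrounded ratio ≈ 0.0031)


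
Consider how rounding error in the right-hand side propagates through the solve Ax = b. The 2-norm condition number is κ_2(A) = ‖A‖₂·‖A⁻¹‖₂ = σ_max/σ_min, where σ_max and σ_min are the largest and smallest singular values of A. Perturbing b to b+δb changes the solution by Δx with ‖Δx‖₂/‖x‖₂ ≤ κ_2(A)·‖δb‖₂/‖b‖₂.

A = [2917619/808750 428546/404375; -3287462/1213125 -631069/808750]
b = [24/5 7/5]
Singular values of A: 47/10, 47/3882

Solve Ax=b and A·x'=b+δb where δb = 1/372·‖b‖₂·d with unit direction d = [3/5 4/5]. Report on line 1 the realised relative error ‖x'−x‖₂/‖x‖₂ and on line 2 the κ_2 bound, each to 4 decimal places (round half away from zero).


largest singular value 47/10, smallest 47/3882
κ_2(A) = (47/10) / (47/3882) = 388.2000
worst-case relative error ≤ 388.2000 × 1/372 = 1.0435
solve Ax = b  →  x = [-91.8945 317.3464]
2-norm of b is 5.0000; of x, 330.3836
Δx = A⁻¹·δb where δb = 1/372·5.0000·d; ‖Δx‖ = 1.1102
realised ‖Δx‖/‖x‖ = 0.0034
so the bound overstates the realised error by a factor of ≈ 310.5606 (computed from the unrounded values)

0.0034
1.0435


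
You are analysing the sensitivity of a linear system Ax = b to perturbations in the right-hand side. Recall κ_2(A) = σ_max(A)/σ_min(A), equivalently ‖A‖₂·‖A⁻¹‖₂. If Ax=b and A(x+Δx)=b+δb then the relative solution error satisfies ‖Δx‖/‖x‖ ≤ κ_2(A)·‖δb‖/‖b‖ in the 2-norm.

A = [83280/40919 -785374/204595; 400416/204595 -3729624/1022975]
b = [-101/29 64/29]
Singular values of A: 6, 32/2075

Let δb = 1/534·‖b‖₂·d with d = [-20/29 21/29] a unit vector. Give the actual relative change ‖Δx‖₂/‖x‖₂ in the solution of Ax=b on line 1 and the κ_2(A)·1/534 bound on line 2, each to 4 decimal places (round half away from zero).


0.0019
0.7286

σ_max = 6, σ_min = 32/2075
condition number: 6 ÷ (32/2075) = 389.0625
perturbation bound = 389.0625·1/534 = 0.7286
solve Ax = b  →  x = [228.7819 122.2059]
‖b‖ = 4.1231, ‖x‖ = 259.3751
re-solving with b+δb shifts x by Δx of norm 0.5007
dividing the unrounded norms, ‖Δx‖/‖x‖ = 0.0019
realised/bound (from unrounded values) ≈ 0.0026


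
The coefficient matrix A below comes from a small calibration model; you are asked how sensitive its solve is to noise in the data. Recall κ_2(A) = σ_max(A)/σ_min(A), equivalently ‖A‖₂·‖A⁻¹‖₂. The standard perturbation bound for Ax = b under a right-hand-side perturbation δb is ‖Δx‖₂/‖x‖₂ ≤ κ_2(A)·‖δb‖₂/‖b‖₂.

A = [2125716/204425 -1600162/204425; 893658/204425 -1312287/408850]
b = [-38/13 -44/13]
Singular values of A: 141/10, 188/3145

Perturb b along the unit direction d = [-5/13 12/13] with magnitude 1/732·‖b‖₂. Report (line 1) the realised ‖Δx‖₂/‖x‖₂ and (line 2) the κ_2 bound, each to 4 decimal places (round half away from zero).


0.0031
0.3222

from the listed singular values, σ₁ = 141/10, σ_n = 188/3145
κ = σ_max/σ_min = (141/10)/(188/3145) = 235.8750
bound on ‖Δx‖/‖x‖: κ·ε = 235.8750·1/732 = 0.3222
solve Ax = b  →  x = [-20.3014 -26.5957]
2-norm of b is 4.4721; of x, 33.4586
Δx = A⁻¹·δb where δb = 1/732·4.4721·d; ‖Δx‖ = 0.1022
relative error = 0.0031
so the bound overstates the realised error by a factor of ≈ 105.4903 (computed from the unrounded values)


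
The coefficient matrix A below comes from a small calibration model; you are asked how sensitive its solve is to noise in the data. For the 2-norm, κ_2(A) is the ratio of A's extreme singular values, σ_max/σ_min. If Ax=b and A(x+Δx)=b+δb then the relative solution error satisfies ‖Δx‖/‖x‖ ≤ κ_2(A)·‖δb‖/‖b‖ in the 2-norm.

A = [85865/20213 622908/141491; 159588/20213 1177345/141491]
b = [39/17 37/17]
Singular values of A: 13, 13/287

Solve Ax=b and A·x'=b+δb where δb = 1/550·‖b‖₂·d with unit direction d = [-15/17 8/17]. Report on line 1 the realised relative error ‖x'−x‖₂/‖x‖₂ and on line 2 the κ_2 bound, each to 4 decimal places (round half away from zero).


0.0057
0.5218

σ_max = 13, σ_min = 13/287
κ_2(A) = 13 / (13/287) = 287.0000
bound on ‖Δx‖/‖x‖: κ·ε = 287.0000·1/550 = 0.5218
solve Ax = b  →  x = [16.1459 -15.0584]
2-norm of b is 3.1623; of x, 22.0781
with δb = [-0.0051 0.0027], A·Δx = δb → ‖Δx‖ = 0.1269
dividing the unrounded norms, ‖Δx‖/‖x‖ = 0.0057
so the bound overstates the realised error by a factor of ≈ 90.7623 (computed from the unrounded values)


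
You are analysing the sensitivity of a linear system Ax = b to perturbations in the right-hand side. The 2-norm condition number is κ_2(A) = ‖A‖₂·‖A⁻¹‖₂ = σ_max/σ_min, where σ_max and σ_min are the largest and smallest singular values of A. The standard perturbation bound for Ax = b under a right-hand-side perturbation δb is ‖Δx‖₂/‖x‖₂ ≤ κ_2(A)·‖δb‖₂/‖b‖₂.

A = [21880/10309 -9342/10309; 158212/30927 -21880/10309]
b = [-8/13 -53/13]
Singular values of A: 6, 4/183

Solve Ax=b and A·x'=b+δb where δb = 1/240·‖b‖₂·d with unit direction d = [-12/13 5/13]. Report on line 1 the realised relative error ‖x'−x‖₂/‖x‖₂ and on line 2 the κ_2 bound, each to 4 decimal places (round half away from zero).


from the listed singular values, σ₁ = 6, σ_n = 4/183
κ_2(A) = 6 / (4/183) = 274.5000
perturbation bound = 274.5000·1/240 = 1.1438
solve Ax = b  →  x = [-18.2115 -41.9744]
‖b‖₂ = 4.1231 and ‖x‖₂ = 45.7549
with δb = [-0.0159 0.0066], A·Δx = δb → ‖Δx‖ = 0.7860
dividing the unrounded norms, ‖Δx‖/‖x‖ = 0.0172
so the bound overstates the realised error by a factor of ≈ 66.5831 (computed from the unrounded values)

0.0172
1.1438


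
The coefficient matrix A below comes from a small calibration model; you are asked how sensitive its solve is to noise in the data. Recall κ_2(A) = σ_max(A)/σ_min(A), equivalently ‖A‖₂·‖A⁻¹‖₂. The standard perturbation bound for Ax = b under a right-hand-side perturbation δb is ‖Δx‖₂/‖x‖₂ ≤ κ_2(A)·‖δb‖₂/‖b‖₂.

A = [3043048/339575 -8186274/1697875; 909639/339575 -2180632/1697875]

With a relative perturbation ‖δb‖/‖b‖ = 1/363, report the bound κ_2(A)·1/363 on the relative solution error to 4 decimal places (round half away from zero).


0.2201

M = AᵀA = [16140134785/184497889 -43031700216/922489445; -43031700216/922489445 114832380676/4612447225]. tr(M)=1793549309/15960025, det(M)=31561924/15960025
λ_max, λ_min = (1793549309/15960025 ± √3214804207430025081/254722398000625)/2 = 2809/25, 11236/638401
so κ_2 = √((2809/25) / (11236/638401)) = 79.9000
κ_2(A)·‖δb‖/‖b‖ = 0.2201


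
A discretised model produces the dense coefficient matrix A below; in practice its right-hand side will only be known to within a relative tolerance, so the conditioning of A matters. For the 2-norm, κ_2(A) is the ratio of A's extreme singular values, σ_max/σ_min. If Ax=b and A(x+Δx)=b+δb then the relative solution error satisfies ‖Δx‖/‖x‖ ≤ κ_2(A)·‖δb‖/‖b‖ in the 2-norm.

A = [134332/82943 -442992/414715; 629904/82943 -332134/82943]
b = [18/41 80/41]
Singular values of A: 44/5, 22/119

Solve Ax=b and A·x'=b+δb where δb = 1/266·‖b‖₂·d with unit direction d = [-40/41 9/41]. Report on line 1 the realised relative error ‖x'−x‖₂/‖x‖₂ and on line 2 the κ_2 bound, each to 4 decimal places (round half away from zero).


0.1789
0.1789

σ_max = 44/5, σ_min = 22/119
κ_2(A) = (44/5) / (22/119) = 47.6000
worst-case relative error ≤ 47.6000 × 1/266 = 0.1789
solve Ax = b  →  x = [0.2005 -0.1070]
‖b‖ = 2.0000, ‖x‖ = 0.2273
with δb = [-0.0073 0.0017], A·Δx = δb → ‖Δx‖ = 0.0407
realised ‖Δx‖/‖x‖ = 0.1789
so the bound is sharp here: realised error equals the bound


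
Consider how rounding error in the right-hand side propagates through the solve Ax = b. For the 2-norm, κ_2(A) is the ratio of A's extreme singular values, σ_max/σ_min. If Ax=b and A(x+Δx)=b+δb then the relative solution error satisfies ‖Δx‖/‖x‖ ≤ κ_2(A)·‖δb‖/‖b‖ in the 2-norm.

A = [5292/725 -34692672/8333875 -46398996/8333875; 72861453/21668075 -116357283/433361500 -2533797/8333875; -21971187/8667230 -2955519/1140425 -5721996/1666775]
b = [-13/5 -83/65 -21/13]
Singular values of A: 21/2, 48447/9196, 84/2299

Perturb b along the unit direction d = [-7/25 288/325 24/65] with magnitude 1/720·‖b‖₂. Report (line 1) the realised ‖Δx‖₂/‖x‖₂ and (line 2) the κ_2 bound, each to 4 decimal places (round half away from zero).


largest singular value 21/2, smallest 84/2299
condition number: (21/2) ÷ (84/2299) = 287.3750
perturbation bound = 287.3750·1/720 = 0.3991
solve Ax = b  →  x = [-0.0760 22.0959 -16.1538]
2-norm of b is 3.3166; of x, 27.3712
δb = ε·‖b‖·d = [-0.0013 0.0041 0.0017]; solving A·Δx = δb gives ‖Δx‖ = 0.1261
realised ‖Δx‖/‖x‖ = 0.0046
realised/bound (from unrounded values) ≈ 0.0115

0.0046
0.3991


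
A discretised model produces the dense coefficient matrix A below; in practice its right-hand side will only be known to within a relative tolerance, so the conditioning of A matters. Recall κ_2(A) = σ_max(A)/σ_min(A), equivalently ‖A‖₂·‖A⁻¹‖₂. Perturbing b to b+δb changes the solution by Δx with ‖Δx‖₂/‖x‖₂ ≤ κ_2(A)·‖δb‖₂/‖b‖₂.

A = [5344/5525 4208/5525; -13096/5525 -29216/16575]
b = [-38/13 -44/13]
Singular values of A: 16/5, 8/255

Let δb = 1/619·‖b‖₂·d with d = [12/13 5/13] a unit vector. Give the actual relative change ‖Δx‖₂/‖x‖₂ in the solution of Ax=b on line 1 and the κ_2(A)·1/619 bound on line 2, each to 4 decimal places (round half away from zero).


from the listed singular values, σ₁ = 16/5, σ_n = 8/255
κ = σ_max/σ_min = (16/5)/(8/255) = 102.0000
κ_2(A)·‖δb‖/‖b‖ = 0.1648
solve Ax = b  →  x = [77.0000 -101.6250]
‖b‖ = 4.4721, ‖x‖ = 127.5015
with δb = [0.0067 0.0028], A·Δx = δb → ‖Δx‖ = 0.2303
realised ‖Δx‖/‖x‖ = 0.0018
so the bound overstates the realised error by a factor of ≈ 91.2327 (computed from the unrounded values)

0.0018
0.1648


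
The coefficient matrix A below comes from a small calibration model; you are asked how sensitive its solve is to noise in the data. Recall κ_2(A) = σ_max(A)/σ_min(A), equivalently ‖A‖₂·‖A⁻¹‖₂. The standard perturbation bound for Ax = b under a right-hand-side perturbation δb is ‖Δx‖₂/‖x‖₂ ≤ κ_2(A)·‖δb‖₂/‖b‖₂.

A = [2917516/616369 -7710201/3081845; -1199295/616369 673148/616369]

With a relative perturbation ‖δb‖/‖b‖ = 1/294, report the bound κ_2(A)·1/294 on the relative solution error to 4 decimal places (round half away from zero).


form AᵀA = [58876971049/2247992569 -156989052864/11239962845; -156989052864/11239962845 418789379929/56199814225] with trace 6542261786/194463025 and determinant 707281/7778521
eigenvalues of AᵀA: λ = (tr ± √(tr²−4·det))/2 = 841/25, 21025/7778521
so κ_2 = √((841/25) / (21025/7778521)) = 111.5600
κ_2(A)·‖δb‖/‖b‖ = 0.3795

0.3795


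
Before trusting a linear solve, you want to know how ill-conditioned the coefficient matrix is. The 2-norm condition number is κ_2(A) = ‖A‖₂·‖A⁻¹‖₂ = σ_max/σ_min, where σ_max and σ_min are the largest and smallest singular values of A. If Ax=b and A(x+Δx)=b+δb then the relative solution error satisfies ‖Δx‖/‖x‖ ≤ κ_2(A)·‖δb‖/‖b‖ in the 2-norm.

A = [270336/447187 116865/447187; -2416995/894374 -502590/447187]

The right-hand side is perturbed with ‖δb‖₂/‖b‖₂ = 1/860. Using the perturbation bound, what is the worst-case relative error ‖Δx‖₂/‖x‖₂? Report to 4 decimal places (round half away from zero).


AᵀA = [3649132089/475850596 380113965/118962649; 380113965/118962649 158390325/118962649]; tr = 25341381/2815684, det = 2025/2815684
solving λ² − 25341381/2815684·λ + 2025/2815684 = 0 gives λ = 9, 225/2815684
σ_max=√9=3, σ_min=√(225/2815684)=(15/1678) → κ = 335.6000
perturbation bound = 335.6000·1/860 = 0.3902

0.3902


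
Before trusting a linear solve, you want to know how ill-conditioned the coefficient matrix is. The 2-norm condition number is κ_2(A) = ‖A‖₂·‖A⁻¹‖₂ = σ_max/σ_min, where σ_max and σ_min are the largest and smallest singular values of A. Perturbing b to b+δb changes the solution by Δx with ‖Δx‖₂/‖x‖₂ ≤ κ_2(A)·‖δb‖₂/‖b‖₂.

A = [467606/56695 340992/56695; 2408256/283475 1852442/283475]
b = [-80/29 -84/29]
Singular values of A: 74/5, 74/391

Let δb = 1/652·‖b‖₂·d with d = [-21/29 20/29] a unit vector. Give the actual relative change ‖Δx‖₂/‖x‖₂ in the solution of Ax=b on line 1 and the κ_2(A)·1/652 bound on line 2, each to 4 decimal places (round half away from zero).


from the listed singular values, σ₁ = 74/5, σ_n = 74/391
κ_2(A) = (74/5) / (74/391) = 78.2000
worst-case relative error ≤ 78.2000 × 1/652 = 0.1199
solve Ax = b  →  x = [-0.2162 -0.1622]
‖b‖ = 4.0000, ‖x‖ = 0.2703
re-solving with b+δb shifts x by Δx of norm 0.0324
relative error = 0.1199
so the bound is sharp here: realised error equals the bound

0.1199
0.1199


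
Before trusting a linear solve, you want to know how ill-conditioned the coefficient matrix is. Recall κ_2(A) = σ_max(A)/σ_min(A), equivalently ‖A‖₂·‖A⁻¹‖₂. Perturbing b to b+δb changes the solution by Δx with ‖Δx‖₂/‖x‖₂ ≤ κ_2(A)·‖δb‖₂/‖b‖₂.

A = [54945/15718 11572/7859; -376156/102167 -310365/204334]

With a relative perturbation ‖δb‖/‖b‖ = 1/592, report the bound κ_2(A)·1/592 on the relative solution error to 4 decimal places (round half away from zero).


AᵀA = [1279639009/49646116 133293600/12411529; 133293600/12411529 222176449/49646116]; tr = 4443241/146882, det = 14641/1175056
eigenvalues of AᵀA: λ = (tr ± √(tr²−4·det))/2 = 121/4, 121/293764
κ_2(A) = √(λ_max/λ_min) = √((121/4) / (121/293764)) = 271.0000
perturbation bound = 271.0000·1/592 = 0.4578

0.4578


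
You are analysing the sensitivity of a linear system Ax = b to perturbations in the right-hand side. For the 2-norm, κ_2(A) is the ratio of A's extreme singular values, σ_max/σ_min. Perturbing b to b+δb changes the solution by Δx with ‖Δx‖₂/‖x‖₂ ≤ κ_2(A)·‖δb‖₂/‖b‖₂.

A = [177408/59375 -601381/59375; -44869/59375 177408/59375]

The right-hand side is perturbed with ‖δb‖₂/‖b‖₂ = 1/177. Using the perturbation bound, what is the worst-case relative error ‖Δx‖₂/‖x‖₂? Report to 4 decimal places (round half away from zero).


M = AᵀA = [53578921/5640625 -183439872/5640625; -183439872/5640625 629012329/5640625]. tr(M)=1092146/9025, det(M)=14641/9025
solving λ² − 1092146/9025·λ + 14641/9025 = 0 gives λ = 121, 121/9025
κ = σ_max/σ_min = 11/(11/95) = 95.0000
worst-case relative error ≤ 95.0000 × 1/177 = 0.5367

0.5367


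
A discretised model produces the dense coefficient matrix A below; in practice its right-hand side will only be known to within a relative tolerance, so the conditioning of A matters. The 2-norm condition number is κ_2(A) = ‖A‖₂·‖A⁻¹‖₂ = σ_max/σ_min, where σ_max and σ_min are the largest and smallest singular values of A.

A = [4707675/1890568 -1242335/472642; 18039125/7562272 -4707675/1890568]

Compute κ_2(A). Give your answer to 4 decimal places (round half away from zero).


M = AᵀA = [808567530625/67999949824 -212245527375/16999987456; -212245527375/16999987456 55715272225/4249996864]. tr(M)=2021417225/80856064, det(M)=390625/80856064
λ_max, λ_min = (2021417225/80856064 ± √4086001259926700625/6537703085572096)/2 = 25, 15625/80856064
so κ_2 = √(25 / (15625/80856064)) = 359.6800

359.6800


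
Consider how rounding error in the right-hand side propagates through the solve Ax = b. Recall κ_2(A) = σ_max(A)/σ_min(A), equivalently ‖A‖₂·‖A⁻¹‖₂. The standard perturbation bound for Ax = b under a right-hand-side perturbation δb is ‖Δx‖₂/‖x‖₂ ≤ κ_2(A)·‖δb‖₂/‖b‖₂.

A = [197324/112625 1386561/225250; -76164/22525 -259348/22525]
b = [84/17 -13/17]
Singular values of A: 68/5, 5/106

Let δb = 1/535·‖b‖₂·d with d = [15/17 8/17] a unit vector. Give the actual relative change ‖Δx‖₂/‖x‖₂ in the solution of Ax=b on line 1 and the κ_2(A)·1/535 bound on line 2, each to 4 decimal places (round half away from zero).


σ_max = 68/5, σ_min = 5/106
κ_2(A) = (68/5) / (5/106) = 288.3200
perturbation bound = 288.3200·1/535 = 0.5389
solve Ax = b  →  x = [-81.3462 23.9558]
‖b‖ = 5.0000, ‖x‖ = 84.8003
Δx = A⁻¹·δb where δb = 1/535·5.0000·d; ‖Δx‖ = 0.1981
dividing the unrounded norms, ‖Δx‖/‖x‖ = 0.0023
so the bound overstates the realised error by a factor of ≈ 230.6568 (computed from the unrounded values)

0.0023
0.5389
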